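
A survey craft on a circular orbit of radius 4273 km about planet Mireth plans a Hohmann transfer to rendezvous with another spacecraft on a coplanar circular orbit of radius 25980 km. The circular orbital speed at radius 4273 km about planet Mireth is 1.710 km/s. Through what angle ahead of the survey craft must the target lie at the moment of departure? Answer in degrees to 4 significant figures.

φ = 100.0°

From the circular-orbit relation v² = μ/r at r = 4273 km: μ = v²r = (1.710)² × 4273 = 12494.7 km³/s².
Transfer-ellipse semi-major axis a_t = (r₁ + r₂)/2 = (4273 + 25980)/2 = 15126.5 km.
Transfer time t = π√(a_t³/μ) = 52287 s.
Target angular speed ω₂ = √(μ/r₂³) = 2.6693×10^-5 rad/s.
Angle swept by the target during transfer: ω₂·t = 1.3957 rad = 79.97°.
Arrival is 180° from departure on the ellipse, so φ = 180° − 79.97° = 100.0°.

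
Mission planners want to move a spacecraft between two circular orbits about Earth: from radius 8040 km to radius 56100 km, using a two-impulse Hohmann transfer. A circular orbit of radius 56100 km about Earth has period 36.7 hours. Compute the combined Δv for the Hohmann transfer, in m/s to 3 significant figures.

From Kepler's third law T² = 4π²r³/μ at r = 56100 km, T = 36.7 hours = 36.7 × 3600 s = 1.3212×10^5 s: μ = 4π²r³/T² = 3.99311×10^5 km³/s².
Semi-major axis of the transfer orbit: a_t = (8040 + 56100)/2 = 32070 km.
Circular speed at r₁: v₁ = √(μ/r₁) = √(3.99311×10^5/8040) = 7.047 km/s.
On the transfer ellipse at r₁, vis-viva gives v_p = √[μ(2/r₁ − 1/a_t)] = 9.321 km/s.
First burn Δv₁ = |v_p − v₁| = 2.274 km/s.
At r₂, v₂ = √(μ/r₂) = 2.668 km/s.
Transfer-orbit speed at r₂: v_a = √[μ(2/r₂ − 1/a_t)] = 1.336 km/s.
Second burn Δv₂ = |v₂ − v_a| = 1.332 km/s.
Δv = Δv₁ + Δv₂ = 2.274 + 1.332 = 3.606 km/s.

Δv = 3610 m/s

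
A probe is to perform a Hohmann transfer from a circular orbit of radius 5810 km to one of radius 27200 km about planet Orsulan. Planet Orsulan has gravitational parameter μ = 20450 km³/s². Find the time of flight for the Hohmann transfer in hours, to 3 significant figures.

t = 12.9 hours

Semi-major axis of the transfer orbit: a_t = (5810 + 27200)/2 = 16505 km.
By Kepler's third law the transfer-orbit period is T = 2π√(a_t³/μ), so t = T/2 = 46580 s.
Converting: 46580 s ÷ 3600 s/hour = 12.9 hours.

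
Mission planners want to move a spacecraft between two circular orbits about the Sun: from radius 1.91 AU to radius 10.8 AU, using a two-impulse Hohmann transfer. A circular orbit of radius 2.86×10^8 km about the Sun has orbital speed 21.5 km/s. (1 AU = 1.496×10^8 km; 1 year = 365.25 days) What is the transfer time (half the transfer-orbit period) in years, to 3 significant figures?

t = 8.03 years

From the circular-orbit relation v² = μ/r at r = 2.86×10^8 km: μ = v²r = (21.5)² × 2.86×10^8 = 1.32204×10^11 km³/s².
In km: r₁ = 1.91 × 1.496×10^8 = 2.85736×10^8 km; r₂ = 10.8 × 1.496×10^8 = 1.61568×10^9 km.
Transfer-ellipse semi-major axis a_t = (r₁ + r₂)/2 = (2.85736×10^8 + 1.61568×10^9)/2 = 9.50708×10^8 km.
By Kepler's third law the transfer-orbit period is T = 2π√(a_t³/μ), so t = T/2 = 2.533×10^8 s.
Converting: 2.533×10^8 s ÷ 3.15576×10^7 s/year (365.25 × 86400) = 8.03 years.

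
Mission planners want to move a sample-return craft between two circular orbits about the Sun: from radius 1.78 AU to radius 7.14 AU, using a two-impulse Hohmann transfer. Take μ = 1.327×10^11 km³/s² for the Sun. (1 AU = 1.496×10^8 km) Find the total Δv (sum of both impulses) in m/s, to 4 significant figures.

In km: r₁ = 1.78 × 1.496×10^8 = 2.66288×10^8 km; r₂ = 7.14 × 1.496×10^8 = 1.068144×10^9 km.
Transfer-ellipse semi-major axis a_t = (r₁ + r₂)/2 = (2.66288×10^8 + 1.068144×10^9)/2 = 6.67216×10^8 km.
Circular speed at r₁: v₁ = √(μ/r₁) = √(1.327×10^11/2.66288×10^8) = 22.323 km/s.
Transfer-orbit speed at r₁ (vis-viva equation): v_p = √[μ(2/r₁ − 1/a_t)] = 28.245 km/s.
First burn Δv₁ = |v_p − v₁| = 5.922 km/s.
Circular speed at r₂: v₂ = √(μ/r₂) = 11.1460 km/s.
Transfer-orbit speed at r₂: v_a = √[μ(2/r₂ − 1/a_t)] = 7.04147 km/s.
Second burn Δv₂ = |v₂ − v_a| = 4.105 km/s.
Δv = Δv₁ + Δv₂ = 5.922 + 4.105 = 10.03 km/s.

Δv = 10030 m/s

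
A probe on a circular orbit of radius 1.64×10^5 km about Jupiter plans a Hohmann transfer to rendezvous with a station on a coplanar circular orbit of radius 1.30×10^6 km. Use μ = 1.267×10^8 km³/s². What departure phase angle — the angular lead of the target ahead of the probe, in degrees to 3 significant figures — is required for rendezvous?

φ = 104°

Transfer-ellipse semi-major axis a_t = (r₁ + r₂)/2 = (1.640×10^5 + 1.300×10^6)/2 = 7.320×10^5 km.
Transfer time t = π√(a_t³/μ) = 1.748×10^5 s.
Target angular speed ω₂ = √(μ/r₂³) = 7.594×10^-6 rad/s.
Angle swept by the target during transfer: ω₂·t = 1.3274 rad = 76.05°.
Arrival is 180° from departure on the ellipse, so φ = 180° − 76.05° = 104°.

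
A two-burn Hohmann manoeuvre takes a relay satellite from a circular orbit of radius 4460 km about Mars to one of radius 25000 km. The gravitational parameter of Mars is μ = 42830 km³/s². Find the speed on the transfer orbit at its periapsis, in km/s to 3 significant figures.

v = 4.04 km/s

Transfer-ellipse semi-major axis a_t = (r₁ + r₂)/2 = (4460 + 25000)/2 = 14730 km.
At periapsis, r = 4460 km.
Applying v² = μ(2/r − 1/a_t): v = 4.037 km/s.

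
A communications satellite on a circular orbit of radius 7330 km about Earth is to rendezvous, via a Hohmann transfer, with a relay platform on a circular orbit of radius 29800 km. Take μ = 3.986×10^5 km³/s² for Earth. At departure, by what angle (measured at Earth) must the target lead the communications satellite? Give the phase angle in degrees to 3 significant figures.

Semi-major axis of the transfer orbit: a_t = (7330 + 29800)/2 = 18565 km.
The half-period of the transfer ellipse is t = π√(a_t³/μ) = 12590 s.
Target angular speed ω₂ = √(μ/r₂³) = 1.227×10^-4 rad/s.
Angle swept by the target during transfer: ω₂·t = 1.5448 rad = 88.51°.
The communications satellite traverses 180° on the transfer ellipse, so the target must lead by 180° − 88.51° = 91.5°.

φ = 91.5°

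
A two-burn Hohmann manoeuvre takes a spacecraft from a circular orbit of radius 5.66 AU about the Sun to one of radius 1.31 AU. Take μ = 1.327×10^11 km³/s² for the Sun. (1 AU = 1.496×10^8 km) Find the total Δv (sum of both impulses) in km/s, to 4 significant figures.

Δv = 11.98 km/s

In km: r₁ = 5.66 × 1.496×10^8 = 8.46736×10^8 km; r₂ = 1.31 × 1.496×10^8 = 1.95976×10^8 km.
Transfer-ellipse semi-major axis a_t = (r₁ + r₂)/2 = (8.46736×10^8 + 1.95976×10^8)/2 = 5.21356×10^8 km.
Circular speed at r₁: v₁ = √(μ/r₁) = √(1.327×10^11/8.46736×10^8) = 12.5188 km/s.
On the transfer ellipse at r₁, vis-viva gives v_a = √[μ(2/r₁ − 1/a_t)] = 7.67531 km/s.
First burn Δv₁ = |v_a − v₁| = 4.843 km/s.
At r₂, v₂ = √(μ/r₂) = 26.02 km/s.
Transfer-orbit speed at r₂: v_p = √[μ(2/r₂ − 1/a_t)] = 33.16 km/s.
Second burn Δv₂ = |v₂ − v_p| = 7.140 km/s.
Δv = Δv₁ + Δv₂ = 4.843 + 7.140 = 11.98 km/s.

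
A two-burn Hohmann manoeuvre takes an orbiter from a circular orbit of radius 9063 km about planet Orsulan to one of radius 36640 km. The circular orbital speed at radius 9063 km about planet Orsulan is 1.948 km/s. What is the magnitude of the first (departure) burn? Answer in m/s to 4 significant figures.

From the circular-orbit relation v² = μ/r at r = 9063 km: μ = v²r = (1.948)² × 9063 = 34391.4 km³/s².
The Hohmann ellipse has a_t = (r₁ + r₂)/2 = 22851.5 km.
On the circular orbit at r = 9063 km, v_c = √(μ/r) = 1.9480 km/s.
Transfer-orbit speed at the same r (vis-viva, a = a_t): v_t = √[μ(2/r − 1/a_t)] = 2.4667 km/s.
Δv₁ = |v_t − v_c| = |2.4667 − 1.9480| = 0.5187 km/s.

Δv₁ = 518.7 m/s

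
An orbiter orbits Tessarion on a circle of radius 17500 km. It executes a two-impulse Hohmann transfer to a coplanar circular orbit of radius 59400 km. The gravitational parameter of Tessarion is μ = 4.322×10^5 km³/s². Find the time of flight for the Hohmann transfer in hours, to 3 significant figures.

The Hohmann ellipse has a_t = (r₁ + r₂)/2 = 38450 km.
Transfer time t = π√(a_t³/μ) = π√((38450)³ / 4.322×10^5) = 36030 s.
Converting: 36030 s ÷ 3600 s/hour = 10.0 hours.

t = 10.0 hours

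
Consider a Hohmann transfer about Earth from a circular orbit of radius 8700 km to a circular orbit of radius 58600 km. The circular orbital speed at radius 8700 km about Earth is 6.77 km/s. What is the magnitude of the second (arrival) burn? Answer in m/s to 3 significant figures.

From the circular-orbit relation v² = μ/r at r = 8700 km: μ = v²r = (6.77)² × 8700 = 3.98746×10^5 km³/s².
The Hohmann ellipse has a_t = (r₁ + r₂)/2 = 33650 km.
Circular speed at r = 58600 km: v_c = √(μ/r) = 2.6086 km/s.
Vis-viva on the transfer ellipse at r = 58600 km gives v_t = √[μ(2/r − 1/a_t)] = 1.3264 km/s.
Δv₂ = |v_t − v_c| = |1.3264 − 2.6086| = 1.282 km/s.

Δv₂ = 1280 m/s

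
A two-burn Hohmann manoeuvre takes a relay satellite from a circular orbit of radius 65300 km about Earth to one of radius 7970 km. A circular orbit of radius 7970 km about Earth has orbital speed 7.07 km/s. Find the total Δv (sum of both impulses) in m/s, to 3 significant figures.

Δv = 3690 m/s

From the circular-orbit relation v² = μ/r at r = 7970 km: μ = v²r = (7.07)² × 7970 = 3.98380×10^5 km³/s².
The Hohmann ellipse has a_t = (r₁ + r₂)/2 = 36635 km.
Circular speed at r₁: v₁ = √(μ/r₁) = √(3.98380×10^5/65300) = 2.470 km/s.
On the transfer ellipse at r₁, vis-viva equation gives v_a = √[μ(2/r₁ − 1/a_t)] = 1.152 km/s.
First burn Δv₁ = |v_a − v₁| = 1.318 km/s.
At r₂, v₂ = √(μ/r₂) = 7.070 km/s.
Transfer-orbit speed at r₂: v_p = √[μ(2/r₂ − 1/a_t)] = 9.439 km/s.
Second burn Δv₂ = |v₂ − v_p| = 2.369 km/s.
Total Δv = Δv₁ + Δv₂ = 3.687 km/s.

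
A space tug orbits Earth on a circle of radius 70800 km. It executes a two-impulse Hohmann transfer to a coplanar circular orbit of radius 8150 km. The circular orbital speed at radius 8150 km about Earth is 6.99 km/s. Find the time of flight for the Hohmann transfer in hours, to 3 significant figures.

From the circular-orbit relation v² = μ/r at r = 8150 km: μ = v²r = (6.99)² × 8150 = 3.98210×10^5 km³/s².
Transfer-ellipse semi-major axis a_t = (r₁ + r₂)/2 = (70800 + 8150)/2 = 39475 km.
Transfer time t = π√(a_t³/μ) = π√((39475)³ / 3.98210×10^5) = 39050 s.
Converting: 39050 s ÷ 3600 s/hour = 10.8 hours.

t = 10.8 hours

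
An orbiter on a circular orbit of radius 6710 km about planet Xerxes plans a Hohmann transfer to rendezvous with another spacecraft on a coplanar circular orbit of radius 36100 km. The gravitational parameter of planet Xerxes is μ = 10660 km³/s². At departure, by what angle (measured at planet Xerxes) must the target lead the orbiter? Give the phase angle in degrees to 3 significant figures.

φ = 97.8°

Transfer-ellipse semi-major axis a_t = (r₁ + r₂)/2 = (6710 + 36100)/2 = 21405 km.
Transfer time t = π√(a_t³/μ) = 95289.3 s.
Target angular speed ω₂ = √(μ/r₂³) = 1.50528×10^-5 rad/s.
Angle swept by the target during transfer: ω₂·t = 1.43437 rad = 82.18°.
The orbiter traverses 180° on the transfer ellipse, so the target must lead by 180° − 82.18° = 97.8°.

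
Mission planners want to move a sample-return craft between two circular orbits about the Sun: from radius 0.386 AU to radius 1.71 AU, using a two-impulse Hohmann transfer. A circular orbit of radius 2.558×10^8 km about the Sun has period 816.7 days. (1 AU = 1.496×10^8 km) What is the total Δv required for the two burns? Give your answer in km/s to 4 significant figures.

From Kepler's third law T² = 4π²r³/μ at r = 2.558×10^8 km, T = 816.7 days = 816.7 × 86400 s = 7.056288×10^7 s: μ = 4π²r³/T² = 1.32712×10^11 km³/s².
In km: r₁ = 0.386 × 1.496×10^8 = 5.77456×10^7 km; r₂ = 1.71 × 1.496×10^8 = 2.55816×10^8 km.
Transfer-ellipse semi-major axis a_t = (r₁ + r₂)/2 = (5.77456×10^7 + 2.55816×10^8)/2 = 1.567808×10^8 km.
At r₁ the circular-orbit speed is v₁ = √(μ/r₁) = 47.94 km/s.
On the transfer ellipse at r₁, v² = μ(2/r − 1/a) gives v_p = √[μ(2/r₁ − 1/a_t)] = 61.24 km/s.
First burn Δv₁ = |v_p − v₁| = 13.30 km/s.
Circular speed at r₂: v₂ = √(μ/r₂) = 22.777 km/s.
Transfer-orbit speed at r₂: v_a = √[μ(2/r₂ − 1/a_t)] = 13.823 km/s.
Second burn Δv₂ = |v₂ − v_a| = 8.954 km/s.
Δv = Δv₁ + Δv₂ = 13.30 + 8.954 = 22.25 km/s.

Δv = 22.25 km/s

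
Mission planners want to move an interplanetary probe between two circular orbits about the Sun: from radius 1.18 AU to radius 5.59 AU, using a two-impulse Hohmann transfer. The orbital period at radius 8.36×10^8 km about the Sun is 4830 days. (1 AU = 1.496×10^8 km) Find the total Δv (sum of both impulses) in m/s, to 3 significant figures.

Δv = 13000 m/s

From Kepler's third law T² = 4π²r³/μ at r = 8.36×10^8 km, T = 4830 days = 4830 × 86400 s = 4.17312×10^8 s: μ = 4π²r³/T² = 1.32451×10^11 km³/s².
In km: r₁ = 1.18 × 1.496×10^8 = 1.76528×10^8 km; r₂ = 5.59 × 1.496×10^8 = 8.36264×10^8 km.
Transfer-ellipse semi-major axis a_t = (r₁ + r₂)/2 = (1.76528×10^8 + 8.36264×10^8)/2 = 5.06396×10^8 km.
Circular speed at r₁: v₁ = √(μ/r₁) = √(1.32451×10^11/1.76528×10^8) = 27.39187 km/s.
Transfer-orbit speed at r₁ (vis-viva): v_p = √[μ(2/r₁ − 1/a_t)] = 35.20045 km/s.
First burn Δv₁ = |v_p − v₁| = 7.809 km/s.
At r₂, v₂ = √(μ/r₂) = 12.5851 km/s.
Transfer-orbit speed at r₂: v_a = √[μ(2/r₂ − 1/a_t)] = 7.43051 km/s.
Second burn Δv₂ = |v₂ − v_a| = 5.155 km/s.
Total Δv = Δv₁ + Δv₂ = 12.96 km/s.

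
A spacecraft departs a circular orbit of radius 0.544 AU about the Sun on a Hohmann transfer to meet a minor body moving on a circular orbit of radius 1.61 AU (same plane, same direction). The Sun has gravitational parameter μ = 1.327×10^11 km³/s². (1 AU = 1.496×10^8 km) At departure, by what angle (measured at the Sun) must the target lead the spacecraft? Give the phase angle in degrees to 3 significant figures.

In km: r₁ = 0.544 × 1.496×10^8 = 8.13824×10^7 km; r₂ = 1.61 × 1.496×10^8 = 2.40856×10^8 km.
The Hohmann ellipse has a_t = (r₁ + r₂)/2 = 1.611192×10^8 km.
The half-period of the transfer ellipse is t = π√(a_t³/μ) = 1.7637×10^7 s.
Target angular speed ω₂ = √(μ/r₂³) = 9.7454×10^-8 rad/s.
Angle swept by the target during transfer: ω₂·t = 1.7188 rad = 98.48°.
Arrival is 180° from departure on the ellipse, so φ = 180° − 98.48° = 81.5°.

φ = 81.5°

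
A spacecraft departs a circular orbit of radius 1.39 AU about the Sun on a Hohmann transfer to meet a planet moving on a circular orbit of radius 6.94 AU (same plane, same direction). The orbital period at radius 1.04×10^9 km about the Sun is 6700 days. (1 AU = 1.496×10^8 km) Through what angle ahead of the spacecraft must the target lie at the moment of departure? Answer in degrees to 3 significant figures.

From Kepler's third law T² = 4π²r³/μ at r = 1.04×10^9 km, T = 6700 days = 6700 × 86400 s = 5.7888×10^8 s: μ = 4π²r³/T² = 1.32520×10^11 km³/s².
In km: r₁ = 1.39 × 1.496×10^8 = 2.07944×10^8 km; r₂ = 6.94 × 1.496×10^8 = 1.038224×10^9 km.
The Hohmann ellipse has a_t = (r₁ + r₂)/2 = 6.23084×10^8 km.
The half-period of the transfer ellipse is t = π√(a_t³/μ) = 1.3422×10^8 s.
Target angular speed ω₂ = √(μ/r₂³) = 1.0882×10^-8 rad/s.
Angle swept by the target during transfer: ω₂·t = 1.4606 rad = 83.69°.
The spacecraft traverses 180° on the transfer ellipse, so the target must lead by 180° − 83.69° = 96.3°.

φ = 96.3°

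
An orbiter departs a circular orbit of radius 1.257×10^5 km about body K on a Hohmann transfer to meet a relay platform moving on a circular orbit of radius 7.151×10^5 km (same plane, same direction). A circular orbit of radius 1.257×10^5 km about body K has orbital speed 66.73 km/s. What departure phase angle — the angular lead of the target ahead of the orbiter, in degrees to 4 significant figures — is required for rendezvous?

From the circular-orbit relation v² = μ/r at r = 1.257×10^5 km: μ = v²r = (66.73)² × 1.257×10^5 = 5.59729×10^8 km³/s².
Transfer-ellipse semi-major axis a_t = (r₁ + r₂)/2 = (1.257×10^5 + 7.151×10^5)/2 = 4.204×10^5 km.
Transfer time t = π√(a_t³/μ) = 36200 s.
Target angular speed ω₂ = √(μ/r₂³) = 3.912×10^-5 rad/s.
Angle swept by the target during transfer: ω₂·t = 1.4161 rad = 81.14°.
Arrival is 180° from departure on the ellipse, so φ = 180° − 81.14° = 98.86°.

φ = 98.86°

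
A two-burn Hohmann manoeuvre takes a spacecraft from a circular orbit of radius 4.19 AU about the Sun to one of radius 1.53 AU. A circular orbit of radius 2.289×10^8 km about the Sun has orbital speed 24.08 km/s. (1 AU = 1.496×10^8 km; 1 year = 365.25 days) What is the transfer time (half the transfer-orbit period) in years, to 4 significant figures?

t = 2.418 years

From the circular-orbit relation v² = μ/r at r = 2.289×10^8 km: μ = v²r = (24.08)² × 2.289×10^8 = 1.32727×10^11 km³/s².
In km: r₁ = 4.19 × 1.496×10^8 = 6.26824×10^8 km; r₂ = 1.53 × 1.496×10^8 = 2.28888×10^8 km.
The Hohmann ellipse has a_t = (r₁ + r₂)/2 = 4.27856×10^8 km.
By Kepler's third law the transfer-orbit period is T = 2π√(a_t³/μ), so t = T/2 = 7.632×10^7 s.
Converting: 7.632×10^7 s ÷ 3.15576×10^7 s/year (365.25 × 86400) = 2.418 years.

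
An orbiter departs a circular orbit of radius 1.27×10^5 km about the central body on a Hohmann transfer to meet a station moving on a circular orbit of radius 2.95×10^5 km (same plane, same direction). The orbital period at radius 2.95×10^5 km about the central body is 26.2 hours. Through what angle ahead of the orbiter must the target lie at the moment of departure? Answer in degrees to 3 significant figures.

φ = 71.1°

From Kepler's third law T² = 4π²r³/μ at r = 2.95×10^5 km, T = 26.2 hours = 26.2 × 3600 s = 94320 s: μ = 4π²r³/T² = 1.13925×10^8 km³/s².
Semi-major axis of the transfer orbit: a_t = (1.270×10^5 + 2.950×10^5)/2 = 2.110×10^5 km.
The half-period of the transfer ellipse is t = π√(a_t³/μ) = 28528 s.
Target angular speed ω₂ = √(μ/r₂³) = 6.6616×10^-5 rad/s.
Angle swept by the target during transfer: ω₂·t = 1.900 rad = 108.9°.
The orbiter traverses 180° on the transfer ellipse, so the target must lead by 180° − 108.9° = 71.1°.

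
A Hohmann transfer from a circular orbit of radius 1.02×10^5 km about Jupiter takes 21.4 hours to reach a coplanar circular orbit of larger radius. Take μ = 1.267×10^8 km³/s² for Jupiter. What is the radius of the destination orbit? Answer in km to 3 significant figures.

r₂ = 7.46×10^5 km

Transfer time t = 21.4 hours = 77040 s, and t = π√(a_t³/μ).
So a_t = (μ t²/π²)^(1/3) = (1.267×10^8 × (77040)² / π²)^(1/3) = 4.2394×10^5 km.
Since a_t = (r₁ + r₂)/2, r₂ = 2a_t − r₁ = 2×4.2394×10^5 − 1.020×10^5 = 7.4588×10^5 km.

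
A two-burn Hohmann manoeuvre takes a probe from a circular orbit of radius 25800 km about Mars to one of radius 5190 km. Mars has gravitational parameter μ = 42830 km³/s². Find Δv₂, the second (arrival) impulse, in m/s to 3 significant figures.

Δv₂ = 834 m/s

Semi-major axis of the transfer orbit: a_t = (25800 + 5190)/2 = 15495 km.
On the circular orbit at r = 5190 km, v_c = √(μ/r) = 2.8727 km/s.
Vis-viva on the transfer ellipse at r = 5190 km gives v_t = √[μ(2/r − 1/a_t)] = 3.7068 km/s.
Δv₂ = |v_t − v_c| = |3.7068 − 2.8727| = 0.8341 km/s.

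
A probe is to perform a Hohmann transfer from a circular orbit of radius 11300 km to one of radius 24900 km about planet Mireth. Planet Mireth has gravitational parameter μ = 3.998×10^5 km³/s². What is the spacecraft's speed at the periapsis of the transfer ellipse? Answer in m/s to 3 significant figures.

v = 6980 m/s

Semi-major axis of the transfer orbit: a_t = (11300 + 24900)/2 = 18100 km.
The periapsis of the transfer ellipse is at r = 11300 km.
Vis-viva: v = √[μ(2/r − 1/a_t)] = √[3.998×10^5 × (2/11300 − 1/18100)] = 6.977 km/s.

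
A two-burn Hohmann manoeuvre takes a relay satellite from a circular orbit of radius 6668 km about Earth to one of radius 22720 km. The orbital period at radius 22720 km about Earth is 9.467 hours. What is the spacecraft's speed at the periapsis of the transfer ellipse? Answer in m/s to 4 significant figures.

v = 9614 m/s

From Kepler's third law T² = 4π²r³/μ at r = 22720 km, T = 9.467 hours = 9.467 × 3600 s = 34081.2 s: μ = 4π²r³/T² = 3.98616×10^5 km³/s².
The Hohmann ellipse has a_t = (r₁ + r₂)/2 = 14694 km.
The periapsis of the transfer ellipse is at r = 6668 km.
From the vis-viva equation, v = √[μ(2/r − 1/a_t)] = 9.614 km/s.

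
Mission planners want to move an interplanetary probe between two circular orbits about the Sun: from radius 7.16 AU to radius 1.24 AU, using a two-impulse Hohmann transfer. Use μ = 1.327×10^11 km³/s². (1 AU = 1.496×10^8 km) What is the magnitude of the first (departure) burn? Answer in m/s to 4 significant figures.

Δv₁ = 5083 m/s

In km: r₁ = 7.16 × 1.496×10^8 = 1.071136×10^9 km; r₂ = 1.24 × 1.496×10^8 = 1.85504×10^8 km.
Transfer-ellipse semi-major axis a_t = (r₁ + r₂)/2 = (1.071136×10^9 + 1.85504×10^8)/2 = 6.2832×10^8 km.
Circular speed at r = 1.071136×10^9 km: v_c = √(μ/r) = 11.1305 km/s.
Transfer-orbit speed at the same r (vis-viva, a = a_t): v_t = √[μ(2/r − 1/a_t)] = 6.04783 km/s.
Δv₁ = |v_t − v_c| = |6.04783 − 11.1305| = 5.083 km/s.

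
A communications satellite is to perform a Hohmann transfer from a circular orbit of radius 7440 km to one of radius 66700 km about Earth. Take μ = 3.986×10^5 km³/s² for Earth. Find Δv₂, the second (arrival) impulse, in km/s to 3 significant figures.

Δv₂ = 1.35 km/s

The Hohmann ellipse has a_t = (r₁ + r₂)/2 = 37070 km.
Circular speed at r = 66700 km: v_c = √(μ/r) = 2.4446 km/s.
Vis-viva on the transfer ellipse at r = 66700 km gives v_t = √[μ(2/r − 1/a_t)] = 1.0952 km/s.
Δv₂ = |v_t − v_c| = |1.0952 − 2.4446| = 1.349 km/s.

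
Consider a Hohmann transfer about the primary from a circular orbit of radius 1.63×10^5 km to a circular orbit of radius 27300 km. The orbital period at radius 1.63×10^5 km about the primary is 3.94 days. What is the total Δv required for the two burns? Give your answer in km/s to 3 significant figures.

From Kepler's third law T² = 4π²r³/μ at r = 1.63×10^5 km, T = 3.94 days = 3.94 × 86400 s = 3.40416×10^5 s: μ = 4π²r³/T² = 1.47538×10^6 km³/s².
Semi-major axis of the transfer orbit: a_t = (1.630×10^5 + 27300)/2 = 95150 km.
Circular speed at r₁: v₁ = √(μ/r₁) = √(1.47538×10^6/1.630×10^5) = 3.008552 km/s.
On the transfer ellipse at r₁, vis-viva gives v_a = √[μ(2/r₁ − 1/a_t)] = 1.611515 km/s.
First burn Δv₁ = |v_a − v₁| = 1.39704 km/s.
At r₂, v₂ = √(μ/r₂) = 7.35140 km/s.
Transfer-orbit speed at r₂: v_p = √[μ(2/r₂ − 1/a_t)] = 9.62187 km/s.
Second burn Δv₂ = |v₂ − v_p| = 2.27047 km/s.
Δv = Δv₁ + Δv₂ = 1.39704 + 2.27047 = 3.668 km/s.

Δv = 3.67 km/s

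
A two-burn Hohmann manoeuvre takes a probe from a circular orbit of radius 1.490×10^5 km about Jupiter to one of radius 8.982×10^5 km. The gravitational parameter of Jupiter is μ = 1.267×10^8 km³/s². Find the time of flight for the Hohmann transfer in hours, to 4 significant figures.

t = 29.37 hours

Transfer-ellipse semi-major axis a_t = (r₁ + r₂)/2 = (1.490×10^5 + 8.982×10^5)/2 = 5.236×10^5 km.
Half the transfer-orbit period gives t = π√(a_t³/μ) = 1.05745×10^5 s.
Converting: 1.05745×10^5 s ÷ 3600 s/hour = 29.37 hours.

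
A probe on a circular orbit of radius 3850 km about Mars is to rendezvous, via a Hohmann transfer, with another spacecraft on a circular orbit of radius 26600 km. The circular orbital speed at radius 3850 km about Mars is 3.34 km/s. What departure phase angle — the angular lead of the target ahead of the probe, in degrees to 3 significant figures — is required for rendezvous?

φ = 102°

From the circular-orbit relation v² = μ/r at r = 3850 km: μ = v²r = (3.34)² × 3850 = 42949.1 km³/s².
Semi-major axis of the transfer orbit: a_t = (3850 + 26600)/2 = 15225 km.
The half-period of the transfer ellipse is t = π√(a_t³/μ) = 28478 s.
Target angular speed ω₂ = √(μ/r₂³) = 4.7770×10^-5 rad/s.
Angle swept by the target during transfer: ω₂·t = 1.36039 rad = 77.94°.
The probe traverses 180° on the transfer ellipse, so the target must lead by 180° − 77.94° = 102°.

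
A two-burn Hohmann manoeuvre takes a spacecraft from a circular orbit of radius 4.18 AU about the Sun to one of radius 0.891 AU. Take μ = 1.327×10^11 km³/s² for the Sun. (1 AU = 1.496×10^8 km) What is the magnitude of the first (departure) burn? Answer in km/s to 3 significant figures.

Δv₁ = 5.93 km/s

In km: r₁ = 4.18 × 1.496×10^8 = 6.25328×10^8 km; r₂ = 0.891 × 1.496×10^8 = 1.332936×10^8 km.
Semi-major axis of the transfer orbit: a_t = (6.25328×10^8 + 1.332936×10^8)/2 = 3.793108×10^8 km.
On the circular orbit at r = 6.25328×10^8 km, v_c = √(μ/r) = 14.5674 km/s.
Vis-viva on the transfer ellipse at r = 6.25328×10^8 km gives v_t = √[μ(2/r − 1/a_t)] = 8.63552 km/s.
Δv₁ = |v_t − v_c| = |8.63552 − 14.5674| = 5.932 km/s.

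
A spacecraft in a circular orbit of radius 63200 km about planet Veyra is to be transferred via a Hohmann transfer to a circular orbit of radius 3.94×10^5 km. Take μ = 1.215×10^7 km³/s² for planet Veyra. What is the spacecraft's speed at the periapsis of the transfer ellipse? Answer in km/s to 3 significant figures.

The Hohmann ellipse has a_t = (r₁ + r₂)/2 = 2.286×10^5 km.
At periapsis, r = 63200 km.
Applying v² = μ(2/r − 1/a_t): v = 18.20 km/s.

v = 18.2 km/s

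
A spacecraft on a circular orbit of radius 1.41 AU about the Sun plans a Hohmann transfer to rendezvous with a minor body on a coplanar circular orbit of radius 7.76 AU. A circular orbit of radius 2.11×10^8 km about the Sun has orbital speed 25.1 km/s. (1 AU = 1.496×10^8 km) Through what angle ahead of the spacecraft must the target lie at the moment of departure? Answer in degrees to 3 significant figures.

From the circular-orbit relation v² = μ/r at r = 2.11×10^8 km: μ = v²r = (25.1)² × 2.11×10^8 = 1.32932×10^11 km³/s².
In km: r₁ = 1.41 × 1.496×10^8 = 2.10936×10^8 km; r₂ = 7.76 × 1.496×10^8 = 1.160896×10^9 km.
Semi-major axis of the transfer orbit: a_t = (2.10936×10^8 + 1.160896×10^9)/2 = 6.85916×10^8 km.
The half-period of the transfer ellipse is t = π√(a_t³/μ) = 1.54789×10^8 s.
Target angular speed ω₂ = √(μ/r₂³) = 9.21775×10^-9 rad/s.
Angle swept by the target during transfer: ω₂·t = 1.42681 rad = 81.7502°.
The spacecraft traverses 180° on the transfer ellipse, so the target must lead by 180° − 81.7502° = 98.2°.

φ = 98.2°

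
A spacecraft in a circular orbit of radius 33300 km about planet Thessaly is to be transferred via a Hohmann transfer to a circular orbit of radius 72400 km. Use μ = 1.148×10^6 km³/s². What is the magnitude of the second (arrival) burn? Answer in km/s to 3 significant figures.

Δv₂ = 0.821 km/s

Semi-major axis of the transfer orbit: a_t = (33300 + 72400)/2 = 52850 km.
Circular speed at r = 72400 km: v_c = √(μ/r) = 3.9820 km/s.
Vis-viva on the transfer ellipse at r = 72400 km gives v_t = √[μ(2/r − 1/a_t)] = 3.1608 km/s.
Δv₂ = |v_t − v_c| = |3.1608 − 3.9820| = 0.8212 km/s.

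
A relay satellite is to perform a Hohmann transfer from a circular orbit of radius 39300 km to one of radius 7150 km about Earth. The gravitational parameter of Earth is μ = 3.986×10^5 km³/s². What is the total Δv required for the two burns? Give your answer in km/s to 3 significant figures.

The Hohmann ellipse has a_t = (r₁ + r₂)/2 = 23225 km.
Circular speed at r₁: v₁ = √(μ/r₁) = √(3.986×10^5/39300) = 3.185 km/s.
Transfer-orbit speed at r₁ (vis-viva equation): v_a = √[μ(2/r₁ − 1/a_t)] = 1.767 km/s.
First burn Δv₁ = |v_a − v₁| = 1.418 km/s.
Circular speed at r₂: v₂ = √(μ/r₂) = 7.4665 km/s.
Transfer-orbit speed at r₂: v_p = √[μ(2/r₂ − 1/a_t)] = 9.7126 km/s.
Second burn Δv₂ = |v₂ − v_p| = 2.246 km/s.
Δv = Δv₁ + Δv₂ = 1.418 + 2.246 = 3.664 km/s.

Δv = 3.66 km/s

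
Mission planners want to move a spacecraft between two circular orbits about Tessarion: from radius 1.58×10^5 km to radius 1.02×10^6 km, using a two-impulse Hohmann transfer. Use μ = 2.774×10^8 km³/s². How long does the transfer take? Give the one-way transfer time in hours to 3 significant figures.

Semi-major axis of the transfer orbit: a_t = (1.580×10^5 + 1.020×10^6)/2 = 5.890×10^5 km.
By Kepler's third law the transfer-orbit period is T = 2π√(a_t³/μ), so t = T/2 = 85260 s.
Converting: 85260 s ÷ 3600 s/hour = 23.7 hours.

t = 23.7 hours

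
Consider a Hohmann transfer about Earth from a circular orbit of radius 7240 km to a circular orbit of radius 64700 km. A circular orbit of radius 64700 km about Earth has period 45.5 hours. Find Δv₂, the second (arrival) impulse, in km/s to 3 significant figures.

Δv₂ = 1.37 km/s

From Kepler's third law T² = 4π²r³/μ at r = 64700 km, T = 45.5 hours = 45.5 × 3600 s = 1.638×10^5 s: μ = 4π²r³/T² = 3.98515×10^5 km³/s².
Semi-major axis of the transfer orbit: a_t = (7240 + 64700)/2 = 35970 km.
Circular speed at r = 64700 km: v_c = √(μ/r) = 2.4818 km/s.
Transfer-orbit speed at the same r (vis-viva, a = a_t): v_t = √[μ(2/r − 1/a_t)] = 1.1134 km/s.
Δv₂ = |v_t − v_c| = |1.1134 − 2.4818| = 1.368 km/s.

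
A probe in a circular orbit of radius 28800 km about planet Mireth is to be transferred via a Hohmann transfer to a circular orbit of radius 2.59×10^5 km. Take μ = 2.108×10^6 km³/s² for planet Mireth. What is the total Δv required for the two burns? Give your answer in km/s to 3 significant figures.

Δv = 4.50 km/s

Transfer-ellipse semi-major axis a_t = (r₁ + r₂)/2 = (28800 + 2.590×10^5)/2 = 1.439×10^5 km.
Circular speed at r₁: v₁ = √(μ/r₁) = √(2.108×10^6/28800) = 8.55538 km/s.
Transfer-orbit speed at r₁ (vis-viva): v_p = √[μ(2/r₁ − 1/a_t)] = 11.4778 km/s.
First burn Δv₁ = |v_p − v₁| = 2.922 km/s.
Circular speed at r₂: v₂ = √(μ/r₂) = 2.853 km/s.
Transfer-orbit speed at r₂: v_a = √[μ(2/r₂ − 1/a_t)] = 1.276 km/s.
Second burn Δv₂ = |v₂ − v_a| = 1.577 km/s.
Δv = Δv₁ + Δv₂ = 2.922 + 1.577 = 4.499 km/s.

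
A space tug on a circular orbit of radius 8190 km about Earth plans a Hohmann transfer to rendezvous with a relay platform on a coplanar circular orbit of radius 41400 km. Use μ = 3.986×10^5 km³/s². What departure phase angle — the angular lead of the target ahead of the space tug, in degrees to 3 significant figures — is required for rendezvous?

φ = 96.6°

Semi-major axis of the transfer orbit: a_t = (8190 + 41400)/2 = 24795 km.
Transfer time t = π√(a_t³/μ) = 19428 s.
The target's mean motion on its circular orbit is ω₂ = √(μ/r₂³) = 7.4949×10^-5 rad/s.
Angle swept by the target during transfer: ω₂·t = 1.4561 rad = 83.43°.
Arrival is 180° from departure on the ellipse, so φ = 180° − 83.43° = 96.6°.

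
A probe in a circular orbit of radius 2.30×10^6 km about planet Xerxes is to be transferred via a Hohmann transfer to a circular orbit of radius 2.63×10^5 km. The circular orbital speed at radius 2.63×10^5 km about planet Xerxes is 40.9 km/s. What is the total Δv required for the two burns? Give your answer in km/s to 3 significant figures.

From the circular-orbit relation v² = μ/r at r = 2.63×10^5 km: μ = v²r = (40.9)² × 2.63×10^5 = 4.39949×10^8 km³/s².
The Hohmann ellipse has a_t = (r₁ + r₂)/2 = 1.2815×10^6 km.
At r₁ the circular-orbit speed is v₁ = √(μ/r₁) = 13.8305 km/s.
On the transfer ellipse at r₁, vis-viva equation gives v_a = √[μ(2/r₁ − 1/a_t)] = 6.26550 km/s.
First burn Δv₁ = |v_a − v₁| = 7.5650 km/s.
At r₂, v₂ = √(μ/r₂) = 40.900 km/s.
Transfer-orbit speed at r₂: v_p = √[μ(2/r₂ − 1/a_t)] = 54.793 km/s.
Second burn Δv₂ = |v₂ − v_p| = 13.893 km/s.
Total Δv = Δv₁ + Δv₂ = 21.46 km/s.

Δv = 21.5 km/s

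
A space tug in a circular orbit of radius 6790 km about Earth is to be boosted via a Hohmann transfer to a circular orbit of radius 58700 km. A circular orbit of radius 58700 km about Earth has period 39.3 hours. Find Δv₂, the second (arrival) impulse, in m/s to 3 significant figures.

Δv₂ = 1420 m/s

From Kepler's third law T² = 4π²r³/μ at r = 58700 km, T = 39.3 hours = 39.3 × 3600 s = 1.4148×10^5 s: μ = 4π²r³/T² = 3.98918×10^5 km³/s².
Transfer-ellipse semi-major axis a_t = (r₁ + r₂)/2 = (6790 + 58700)/2 = 32745 km.
On the circular orbit at r = 58700 km, v_c = √(μ/r) = 2.607 km/s.
Vis-viva on the transfer ellipse at r = 58700 km gives v_t = √[μ(2/r − 1/a_t)] = 1.187 km/s.
Δv₂ = |v_t − v_c| = |1.187 − 2.607| = 1.420 km/s.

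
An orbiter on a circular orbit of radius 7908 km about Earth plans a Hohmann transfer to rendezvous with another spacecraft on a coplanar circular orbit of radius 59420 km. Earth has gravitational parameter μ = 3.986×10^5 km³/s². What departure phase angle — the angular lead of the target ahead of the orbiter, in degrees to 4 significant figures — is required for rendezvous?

Semi-major axis of the transfer orbit: a_t = (7908 + 59420)/2 = 33664 km.
Transfer time t = π√(a_t³/μ) = 30735 s.
Target angular speed ω₂ = √(μ/r₂³) = 4.3588×10^-5 rad/s.
Angle swept by the target during transfer: ω₂·t = 1.3397 rad = 76.76°.
The orbiter traverses 180° on the transfer ellipse, so the target must lead by 180° − 76.76° = 103.2°.

φ = 103.2°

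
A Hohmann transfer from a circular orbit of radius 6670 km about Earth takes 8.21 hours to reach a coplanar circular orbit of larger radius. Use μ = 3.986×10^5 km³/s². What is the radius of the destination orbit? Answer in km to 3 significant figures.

r₂ = 58900 km

Transfer time t = 8.21 hours = 29556 s, and t = π√(a_t³/μ).
So a_t = (μ t²/π²)^(1/3) = (3.986×10^5 × (29556)² / π²)^(1/3) = 32798 km.
Since a_t = (r₁ + r₂)/2, r₂ = 2a_t − r₁ = 2×32798 − 6670 = 58926 km.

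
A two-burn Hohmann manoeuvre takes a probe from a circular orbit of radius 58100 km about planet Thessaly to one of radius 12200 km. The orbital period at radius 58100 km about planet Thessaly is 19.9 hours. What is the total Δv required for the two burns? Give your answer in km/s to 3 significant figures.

Δv = 5.27 km/s

From Kepler's third law T² = 4π²r³/μ at r = 58100 km, T = 19.9 hours = 19.9 × 3600 s = 71640 s: μ = 4π²r³/T² = 1.50861×10^6 km³/s².
Transfer-ellipse semi-major axis a_t = (r₁ + r₂)/2 = (58100 + 12200)/2 = 35150 km.
At r₁ the circular-orbit speed is v₁ = √(μ/r₁) = 5.09566 km/s.
On the transfer ellipse at r₁, vis-viva equation gives v_a = √[μ(2/r₁ − 1/a_t)] = 3.00205 km/s.
First burn Δv₁ = |v_a − v₁| = 2.0936 km/s.
Circular speed at r₂: v₂ = √(μ/r₂) = 11.1201 km/s.
Transfer-orbit speed at r₂: v_p = √[μ(2/r₂ − 1/a_t)] = 14.2966 km/s.
Second burn Δv₂ = |v₂ − v_p| = 3.1765 km/s.
Total Δv = Δv₁ + Δv₂ = 5.270 km/s.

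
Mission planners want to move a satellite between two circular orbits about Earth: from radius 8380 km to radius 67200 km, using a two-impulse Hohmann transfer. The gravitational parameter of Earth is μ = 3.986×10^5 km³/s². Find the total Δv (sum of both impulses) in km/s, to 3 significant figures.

Semi-major axis of the transfer orbit: a_t = (8380 + 67200)/2 = 37790 km.
At r₁ the circular-orbit speed is v₁ = √(μ/r₁) = 6.897 km/s.
Transfer-orbit speed at r₁ (vis-viva equation): v_p = √[μ(2/r₁ − 1/a_t)] = 9.197 km/s.
First burn Δv₁ = |v_p − v₁| = 2.300 km/s.
At r₂, v₂ = √(μ/r₂) = 2.4355 km/s.
Transfer-orbit speed at r₂: v_a = √[μ(2/r₂ − 1/a_t)] = 1.1469 km/s.
Second burn Δv₂ = |v₂ − v_a| = 1.289 km/s.
Δv = Δv₁ + Δv₂ = 2.300 + 1.289 = 3.589 km/s.

Δv = 3.59 km/s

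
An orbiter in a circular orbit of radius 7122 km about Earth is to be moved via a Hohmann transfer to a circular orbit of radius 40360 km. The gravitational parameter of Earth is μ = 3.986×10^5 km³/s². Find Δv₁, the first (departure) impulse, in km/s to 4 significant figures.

Transfer-ellipse semi-major axis a_t = (r₁ + r₂)/2 = (7122 + 40360)/2 = 23741 km.
On the circular orbit at r = 7122 km, v_c = √(μ/r) = 7.481 km/s.
Vis-viva on the transfer ellipse at r = 7122 km gives v_t = √[μ(2/r − 1/a_t)] = 9.754 km/s.
Δv₁ = |v_t − v_c| = |9.754 − 7.481| = 2.273 km/s.

Δv₁ = 2.273 km/s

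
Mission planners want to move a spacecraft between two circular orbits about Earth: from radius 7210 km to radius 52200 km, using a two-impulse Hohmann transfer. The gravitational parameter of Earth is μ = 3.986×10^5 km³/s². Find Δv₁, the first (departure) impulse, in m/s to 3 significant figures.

The Hohmann ellipse has a_t = (r₁ + r₂)/2 = 29705 km.
Circular speed at r = 7210 km: v_c = √(μ/r) = 7.435 km/s.
Transfer-orbit speed at the same r (vis-viva, a = a_t): v_t = √[μ(2/r − 1/a_t)] = 9.856 km/s.
Δv₁ = |v_t − v_c| = |9.856 − 7.435| = 2.421 km/s.

Δv₁ = 2420 m/s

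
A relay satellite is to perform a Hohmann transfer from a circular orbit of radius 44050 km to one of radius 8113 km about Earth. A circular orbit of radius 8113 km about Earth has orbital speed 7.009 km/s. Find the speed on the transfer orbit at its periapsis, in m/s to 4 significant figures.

v = 9109 m/s

From the circular-orbit relation v² = μ/r at r = 8113 km: μ = v²r = (7.009)² × 8113 = 3.98560×10^5 km³/s².
Transfer-ellipse semi-major axis a_t = (r₁ + r₂)/2 = (44050 + 8113)/2 = 26081.5 km.
At periapsis, r = 8113 km.
Vis-viva: v = √[μ(2/r − 1/a_t)] = √[3.98560×10^5 × (2/8113 − 1/26081.5)] = 9.109 km/s.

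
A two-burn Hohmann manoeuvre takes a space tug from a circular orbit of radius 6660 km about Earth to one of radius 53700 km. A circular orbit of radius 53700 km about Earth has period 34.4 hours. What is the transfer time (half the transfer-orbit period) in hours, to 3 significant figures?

From Kepler's third law T² = 4π²r³/μ at r = 53700 km, T = 34.4 hours = 34.4 × 3600 s = 1.2384×10^5 s: μ = 4π²r³/T² = 3.98621×10^5 km³/s².
The Hohmann ellipse has a_t = (r₁ + r₂)/2 = 30180 km.
By Kepler's third law the transfer-orbit period is T = 2π√(a_t³/μ), so t = T/2 = 26090 s.
Converting: 26090 s ÷ 3600 s/hour = 7.25 hours.

t = 7.25 hours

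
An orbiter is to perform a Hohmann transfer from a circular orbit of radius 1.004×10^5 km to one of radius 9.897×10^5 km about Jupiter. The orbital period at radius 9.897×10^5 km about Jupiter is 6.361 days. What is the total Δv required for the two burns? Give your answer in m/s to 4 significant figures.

Δv = 18800 m/s

From Kepler's third law T² = 4π²r³/μ at r = 9.897×10^5 km, T = 6.361 days = 6.361 × 86400 s = 5.495904×10^5 s: μ = 4π²r³/T² = 1.26705×10^8 km³/s².
Transfer-ellipse semi-major axis a_t = (r₁ + r₂)/2 = (1.004×10^5 + 9.897×10^5)/2 = 5.4505×10^5 km.
At r₁ the circular-orbit speed is v₁ = √(μ/r₁) = 35.525 km/s.
Transfer-orbit speed at r₁ (vis-viva equation): v_p = √[μ(2/r₁ − 1/a_t)] = 47.870 km/s.
First burn Δv₁ = |v_p − v₁| = 12.345 km/s.
At r₂, v₂ = √(μ/r₂) = 11.31473 km/s.
Transfer-orbit speed at r₂: v_a = √[μ(2/r₂ − 1/a_t)] = 4.856160 km/s.
Second burn Δv₂ = |v₂ − v_a| = 6.4586 km/s.
Δv = Δv₁ + Δv₂ = 12.345 + 6.4586 = 18.80 km/s.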